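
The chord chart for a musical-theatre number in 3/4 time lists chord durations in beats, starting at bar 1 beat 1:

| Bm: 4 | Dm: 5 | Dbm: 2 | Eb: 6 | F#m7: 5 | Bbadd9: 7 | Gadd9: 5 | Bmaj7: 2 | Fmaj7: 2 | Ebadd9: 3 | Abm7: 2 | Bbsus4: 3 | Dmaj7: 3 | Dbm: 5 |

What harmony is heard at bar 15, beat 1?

Abm7

Beat 1 of bar 15 is beat (15−1)×3 + 1 = 43 overall.
Running totals: Bm ends at 4, Dm ends at 9, Dbm ends at 11, Eb ends at 17, F#m7 ends at 22, Bbadd9 ends at 29, Gadd9 ends at 34, Bmaj7 ends at 36, Fmaj7 ends at 38, Ebadd9 ends at 41, Abm7 ends at 43.
Beat 43 falls within Abm7.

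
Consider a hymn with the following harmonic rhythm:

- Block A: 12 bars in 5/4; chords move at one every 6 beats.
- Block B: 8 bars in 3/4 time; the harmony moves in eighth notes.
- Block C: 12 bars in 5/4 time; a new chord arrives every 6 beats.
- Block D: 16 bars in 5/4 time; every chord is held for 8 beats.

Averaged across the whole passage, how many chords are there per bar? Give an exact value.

1.625 chords per bar

A: 12 bars of 5 beats is 60 beats; at 6 beats each that's 10 chords.
B: 8 bars of 3 beats is 24 beats; at 0.5 beats each that's 48 chords.
C: 12 bars of 5 beats is 60 beats; at 6 beats each that's 10 chords.
D: 16 bars of 5 beats is 80 beats; at 8 beats each that's 10 chords.
Overall: 78 chords over 48 bars → 78/48 = 1.625 chords per bar.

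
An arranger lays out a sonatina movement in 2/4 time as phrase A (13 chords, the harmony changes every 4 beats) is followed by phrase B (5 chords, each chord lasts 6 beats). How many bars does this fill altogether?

41 bars

A: 13 × 4 = 52 beats = 26 bars.
B: 5 × 6 = 30 beats = 15 bars.
Total: 26 + 15 = 41 bars.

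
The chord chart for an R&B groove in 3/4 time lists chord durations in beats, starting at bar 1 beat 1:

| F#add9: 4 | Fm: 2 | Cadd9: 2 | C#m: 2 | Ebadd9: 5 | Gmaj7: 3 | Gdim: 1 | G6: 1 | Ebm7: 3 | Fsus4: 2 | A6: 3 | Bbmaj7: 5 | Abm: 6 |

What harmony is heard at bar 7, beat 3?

Ebm7

Beat 3 of bar 7 is beat (7−1)×3 + 3 = 21 overall.
Running totals: F#add9 ends at 4, Fm ends at 6, Cadd9 ends at 8, C#m ends at 10, Ebadd9 ends at 15, Gmaj7 ends at 18, Gdim ends at 19, G6 ends at 20, Ebm7 ends at 23.
Beat 21 falls within Ebm7.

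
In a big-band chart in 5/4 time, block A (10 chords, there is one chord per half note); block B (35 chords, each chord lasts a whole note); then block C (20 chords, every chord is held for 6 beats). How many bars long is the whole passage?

A: 10 × 2 = 20 beats = 4 bars.
B: 35 × 4 = 140 beats = 28 bars.
C: 20 × 6 = 120 beats = 24 bars.
Total: 4 + 28 + 24 = 56 bars.

56 bars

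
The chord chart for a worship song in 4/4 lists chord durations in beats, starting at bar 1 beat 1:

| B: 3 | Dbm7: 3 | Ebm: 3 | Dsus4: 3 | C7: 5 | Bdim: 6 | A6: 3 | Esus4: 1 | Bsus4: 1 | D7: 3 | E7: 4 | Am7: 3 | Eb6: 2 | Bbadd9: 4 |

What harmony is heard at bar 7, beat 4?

Beat 4 of bar 7 is beat (7−1)×4 + 4 = 28 overall.
Running totals: B ends at 3, Dbm7 ends at 6, Ebm ends at 9, Dsus4 ends at 12, C7 ends at 17, Bdim ends at 23, A6 ends at 26, Esus4 ends at 27, Bsus4 ends at 28.
Beat 28 falls within Bsus4.

Bsus4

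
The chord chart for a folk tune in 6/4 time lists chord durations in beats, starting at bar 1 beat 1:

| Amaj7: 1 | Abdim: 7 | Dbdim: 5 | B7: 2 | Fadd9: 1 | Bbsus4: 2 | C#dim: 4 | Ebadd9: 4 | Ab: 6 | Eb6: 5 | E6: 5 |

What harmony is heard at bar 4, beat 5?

Beat 5 of bar 4 is beat (4−1)×6 + 5 = 23 overall.
Running totals: Amaj7 ends at 1, Abdim ends at 8, Dbdim ends at 13, B7 ends at 15, Fadd9 ends at 16, Bbsus4 ends at 18, C#dim ends at 22, Ebadd9 ends at 26.
Beat 23 falls within Ebadd9.

Ebadd9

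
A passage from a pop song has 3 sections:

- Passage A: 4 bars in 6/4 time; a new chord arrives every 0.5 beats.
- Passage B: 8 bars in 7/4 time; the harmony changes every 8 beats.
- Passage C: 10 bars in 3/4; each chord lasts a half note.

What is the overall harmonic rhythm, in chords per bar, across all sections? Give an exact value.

A: 4 × 6 = 24 beats ÷ 0.5 = 48 chords.
B: 8 × 7 = 56 beats ÷ 8 = 7 chords.
C: 10 × 3 = 30 beats ÷ 2 = 15 chords.
Overall: 70 chords over 22 bars → 70/22 = 35/11 chords per bar.

35/11 chords per bar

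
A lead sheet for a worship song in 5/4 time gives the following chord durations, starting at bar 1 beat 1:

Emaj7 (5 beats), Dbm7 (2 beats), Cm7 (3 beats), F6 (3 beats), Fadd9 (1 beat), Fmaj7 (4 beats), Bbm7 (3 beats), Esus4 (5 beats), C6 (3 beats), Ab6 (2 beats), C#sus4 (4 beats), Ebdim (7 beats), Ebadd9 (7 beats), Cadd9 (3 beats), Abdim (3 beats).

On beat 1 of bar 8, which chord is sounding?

Ebdim

Beat 1 of bar 8 is beat (8−1)×5 + 1 = 36 overall.
Running totals: Emaj7 ends at 5, Dbm7 ends at 7, Cm7 ends at 10, F6 ends at 13, Fadd9 ends at 14, Fmaj7 ends at 18, Bbm7 ends at 21, Esus4 ends at 26, C6 ends at 29, Ab6 ends at 31, C#sus4 ends at 35, Ebdim ends at 42.
Beat 36 falls within Ebdim.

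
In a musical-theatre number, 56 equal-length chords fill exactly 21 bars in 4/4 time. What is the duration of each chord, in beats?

21 bars × 4 beats/bar = 84 beats total.
84 beats ÷ 56 chords = 1.5 beats per chord.
(That is a dotted quarter note.)

1.5 beats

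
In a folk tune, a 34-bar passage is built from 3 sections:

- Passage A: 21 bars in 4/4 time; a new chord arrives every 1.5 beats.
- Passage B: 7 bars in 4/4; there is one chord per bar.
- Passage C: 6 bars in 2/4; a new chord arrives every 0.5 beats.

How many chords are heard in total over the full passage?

87 chords

A: 21·4 = 84 beats, 84/1.5 = 56 chords.
B: 7·4 = 28 beats, 28/4 = 7 chords.
C: 6·2 = 12 beats, 12/0.5 = 24 chords.
Total: 56 + 7 + 24 = 87.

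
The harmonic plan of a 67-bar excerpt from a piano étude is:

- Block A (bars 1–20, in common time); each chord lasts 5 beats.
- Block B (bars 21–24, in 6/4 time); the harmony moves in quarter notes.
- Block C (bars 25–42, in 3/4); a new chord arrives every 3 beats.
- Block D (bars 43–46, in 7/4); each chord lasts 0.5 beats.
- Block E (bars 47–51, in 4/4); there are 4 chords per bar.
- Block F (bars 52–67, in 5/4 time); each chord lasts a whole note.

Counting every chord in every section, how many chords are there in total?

A: 20 bars × 4 beats = 80 beats; 5 beats/chord → 16 chords.
B: 4 bars × 6 beats = 24 beats; 1 beat/chord → 24 chords.
C: 18 bars × 3 beats = 54 beats; 3 beats/chord → 18 chords.
D: 4 bars × 7 beats = 28 beats; 0.5 beats/chord → 56 chords.
E: 5 bars × 4 beats = 20 beats; 1 beat/chord → 20 chords.
F: 16 bars × 5 beats = 80 beats; 4 beats/chord → 20 chords.
Total: 16 + 24 + 18 + 56 + 20 + 20 = 154.

154 chords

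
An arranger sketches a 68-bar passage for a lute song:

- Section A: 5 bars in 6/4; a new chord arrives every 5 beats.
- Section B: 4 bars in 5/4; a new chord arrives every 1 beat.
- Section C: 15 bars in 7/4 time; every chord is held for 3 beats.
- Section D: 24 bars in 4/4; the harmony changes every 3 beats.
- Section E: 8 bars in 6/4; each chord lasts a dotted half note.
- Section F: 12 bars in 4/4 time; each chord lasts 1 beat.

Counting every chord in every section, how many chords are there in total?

A has 30 beats and chords last 5 each, so 6 chords.
B has 20 beats and chords last 1 each, so 20 chords.
C has 105 beats and chords last 3 each, so 35 chords.
D has 96 beats and chords last 3 each, so 32 chords.
E has 48 beats and chords last 3 each, so 16 chords.
F has 48 beats and chords last 1 each, so 48 chords.
Total: 6 + 20 + 35 + 32 + 16 + 48 = 157.

157 chords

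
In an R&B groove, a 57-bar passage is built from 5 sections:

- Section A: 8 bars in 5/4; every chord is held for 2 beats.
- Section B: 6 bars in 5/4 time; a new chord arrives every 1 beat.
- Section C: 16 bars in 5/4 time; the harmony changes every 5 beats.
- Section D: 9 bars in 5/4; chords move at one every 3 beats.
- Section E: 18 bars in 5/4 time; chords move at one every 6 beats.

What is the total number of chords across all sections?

96 chords

A: 8 bars × 5 beats = 40 beats; 2 beats/chord → 20 chords.
B: 6 bars × 5 beats = 30 beats; 1 beat/chord → 30 chords.
C: 16 bars × 5 beats = 80 beats; 5 beats/chord → 16 chords.
D: 9 bars × 5 beats = 45 beats; 3 beats/chord → 15 chords.
E: 18 bars × 5 beats = 90 beats; 6 beats/chord → 15 chords.
Total: 20 + 30 + 16 + 15 + 15 = 96.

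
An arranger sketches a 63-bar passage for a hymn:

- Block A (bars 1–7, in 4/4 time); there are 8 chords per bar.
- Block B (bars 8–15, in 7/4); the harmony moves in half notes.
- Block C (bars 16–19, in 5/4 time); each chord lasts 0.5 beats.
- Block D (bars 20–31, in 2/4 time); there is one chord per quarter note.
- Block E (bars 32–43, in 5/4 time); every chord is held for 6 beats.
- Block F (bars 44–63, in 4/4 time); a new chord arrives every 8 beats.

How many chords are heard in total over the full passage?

A has 28 beats and chords last 0.5 each, so 56 chords.
B has 56 beats and chords last 2 each, so 28 chords.
C has 20 beats and chords last 0.5 each, so 40 chords.
D has 24 beats and chords last 1 each, so 24 chords.
E has 60 beats and chords last 6 each, so 10 chords.
F has 80 beats and chords last 8 each, so 10 chords.
Total: 56 + 28 + 40 + 24 + 10 + 10 = 168.

168 chords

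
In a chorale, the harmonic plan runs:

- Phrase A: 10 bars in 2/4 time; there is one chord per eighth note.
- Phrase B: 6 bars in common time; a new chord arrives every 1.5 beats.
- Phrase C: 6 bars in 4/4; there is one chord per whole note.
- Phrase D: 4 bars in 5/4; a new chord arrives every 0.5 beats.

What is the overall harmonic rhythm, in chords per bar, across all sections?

51/13 chords per bar

A: 10 × 2 = 20 beats ÷ 0.5 = 40 chords.
B: 6 × 4 = 24 beats ÷ 1.5 = 16 chords.
C: 6 × 4 = 24 beats ÷ 4 = 6 chords.
D: 4 × 5 = 20 beats ÷ 0.5 = 40 chords.
Overall: 102 chords over 26 bars → 102/26 = 51/13 chords per bar.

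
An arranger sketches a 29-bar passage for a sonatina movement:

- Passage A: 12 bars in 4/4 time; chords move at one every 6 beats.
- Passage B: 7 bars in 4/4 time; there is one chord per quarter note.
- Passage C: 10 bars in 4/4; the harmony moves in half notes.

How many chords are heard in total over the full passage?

A has 48 beats and chords last 6 each, so 8 chords.
B has 28 beats and chords last 1 each, so 28 chords.
C has 40 beats and chords last 2 each, so 20 chords.
Total: 8 + 28 + 20 = 56.

56 chords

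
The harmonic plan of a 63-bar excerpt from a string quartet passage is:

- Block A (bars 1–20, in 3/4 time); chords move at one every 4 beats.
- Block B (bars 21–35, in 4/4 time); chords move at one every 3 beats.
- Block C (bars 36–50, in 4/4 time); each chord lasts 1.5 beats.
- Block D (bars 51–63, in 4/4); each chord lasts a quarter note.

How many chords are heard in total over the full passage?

127 chords

A has 60 beats and chords last 4 each, so 15 chords.
B has 60 beats and chords last 3 each, so 20 chords.
C has 60 beats and chords last 1.5 each, so 40 chords.
D has 52 beats and chords last 1 each, so 52 chords.
Total: 15 + 20 + 40 + 52 = 127.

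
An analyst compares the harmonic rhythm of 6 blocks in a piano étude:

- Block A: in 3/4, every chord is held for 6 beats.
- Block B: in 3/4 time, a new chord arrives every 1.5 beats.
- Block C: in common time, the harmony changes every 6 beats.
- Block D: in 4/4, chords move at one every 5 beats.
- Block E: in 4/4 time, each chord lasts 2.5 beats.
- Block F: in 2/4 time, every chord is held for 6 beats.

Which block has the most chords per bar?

Block B

A: 3/6 = 0.5 chords/bar.
B: 3/1.5 = 2 chords/bar.
C: 4/6 = 2/3 chords/bar.
D: 4/5 = 0.8 chords/bar.
E: 4/2.5 = 1.6 chords/bar.
F: 2/6 = 1/3 chords/bar.
Fastest is B at 2 chords/bar.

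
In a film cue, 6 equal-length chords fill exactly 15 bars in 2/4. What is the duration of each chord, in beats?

5 beats

15 bars × 2 beats/bar = 30 beats total.
30 beats ÷ 6 chords = 5 beats per chord.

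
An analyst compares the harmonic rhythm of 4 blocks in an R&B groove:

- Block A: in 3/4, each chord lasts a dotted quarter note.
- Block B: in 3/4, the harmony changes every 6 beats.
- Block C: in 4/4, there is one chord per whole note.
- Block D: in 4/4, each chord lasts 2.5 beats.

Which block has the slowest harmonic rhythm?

Block B

A: each chord is 1.5 beats in 3/4, so 2 per bar.
B: each chord is 6 beats in 3/4, so 0.5 per bar.
C: each chord is 4 beats in 4/4, so 1 per bar.
D: each chord is 2.5 beats in 4/4, so 1.6 per bar.
Slowest is B at 0.5 chords/bar.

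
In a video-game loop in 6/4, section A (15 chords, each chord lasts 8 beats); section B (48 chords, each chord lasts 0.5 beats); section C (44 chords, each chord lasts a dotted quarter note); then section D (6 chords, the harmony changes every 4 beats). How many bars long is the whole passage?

39 bars

A: 15 × 8 = 120 beats = 20 bars.
B: 48 × 0.5 = 24 beats = 4 bars.
C: 44 × 1.5 = 66 beats = 11 bars.
D: 6 × 4 = 24 beats = 4 bars.
Total: 20 + 4 + 11 + 4 = 39 bars.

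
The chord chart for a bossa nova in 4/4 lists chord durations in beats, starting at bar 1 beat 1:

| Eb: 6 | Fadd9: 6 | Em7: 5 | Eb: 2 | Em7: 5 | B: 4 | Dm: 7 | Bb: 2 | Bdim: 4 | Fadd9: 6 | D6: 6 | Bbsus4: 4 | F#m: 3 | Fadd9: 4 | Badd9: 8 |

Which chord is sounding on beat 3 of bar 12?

Beat 3 of bar 12 is beat (12−1)×4 + 3 = 47 overall.
Running totals: Eb ends at 6, Fadd9 ends at 12, Em7 ends at 17, Eb ends at 19, Em7 ends at 24, B ends at 28, Dm ends at 35, Bb ends at 37, Bdim ends at 41, Fadd9 ends at 47.
Beat 47 falls within Fadd9.

Fadd9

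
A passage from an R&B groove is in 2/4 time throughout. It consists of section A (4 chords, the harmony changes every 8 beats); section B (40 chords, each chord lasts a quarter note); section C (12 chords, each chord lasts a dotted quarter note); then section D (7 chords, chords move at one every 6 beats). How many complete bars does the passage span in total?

A: 4 × 8 = 32 beats = 16 bars.
B: 40 × 1 = 40 beats = 20 bars.
C: 12 × 1.5 = 18 beats = 9 bars.
D: 7 × 6 = 42 beats = 21 bars.
Total: 16 + 20 + 9 + 21 = 66 bars.

66 bars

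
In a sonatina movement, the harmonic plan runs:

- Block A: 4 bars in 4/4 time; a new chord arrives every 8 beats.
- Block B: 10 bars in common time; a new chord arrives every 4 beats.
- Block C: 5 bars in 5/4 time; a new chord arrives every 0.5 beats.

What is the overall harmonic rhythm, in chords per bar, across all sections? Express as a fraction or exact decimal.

A: 4 bars of 4 beats is 16 beats; at 8 beats each that's 2 chords.
B: 10 bars of 4 beats is 40 beats; at 4 beats each that's 10 chords.
C: 5 bars of 5 beats is 25 beats; at 0.5 beats each that's 50 chords.
Overall: 62 chords over 19 bars → 62/19 = 62/19 chords per bar.

62/19 chords per bar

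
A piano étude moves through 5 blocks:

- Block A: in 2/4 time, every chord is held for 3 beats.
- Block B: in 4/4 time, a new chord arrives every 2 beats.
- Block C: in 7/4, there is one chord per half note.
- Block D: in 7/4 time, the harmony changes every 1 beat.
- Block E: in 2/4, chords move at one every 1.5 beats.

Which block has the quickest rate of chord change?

Block D

A: each chord is 3 beats in 2/4, so 2/3 per bar.
B: each chord is 2 beats in 4/4, so 2 per bar.
C: each chord is 2 beats in 7/4, so 3.5 per bar.
D: each chord is 1 beat in 7/4, so 7 per bar.
E: each chord is 1.5 beats in 2/4, so 4/3 per bar.
Fastest is D at 7 chords/bar.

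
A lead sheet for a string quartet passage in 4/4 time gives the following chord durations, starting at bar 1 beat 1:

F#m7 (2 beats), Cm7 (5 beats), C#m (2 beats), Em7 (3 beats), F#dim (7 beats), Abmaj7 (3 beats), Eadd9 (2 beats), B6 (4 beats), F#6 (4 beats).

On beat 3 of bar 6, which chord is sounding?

Beat 3 of bar 6 is beat (6−1)×4 + 3 = 23 overall.
Running totals: F#m7 ends at 2, Cm7 ends at 7, C#m ends at 9, Em7 ends at 12, F#dim ends at 19, Abmaj7 ends at 22, Eadd9 ends at 24.
Beat 23 falls within Eadd9.

Eadd9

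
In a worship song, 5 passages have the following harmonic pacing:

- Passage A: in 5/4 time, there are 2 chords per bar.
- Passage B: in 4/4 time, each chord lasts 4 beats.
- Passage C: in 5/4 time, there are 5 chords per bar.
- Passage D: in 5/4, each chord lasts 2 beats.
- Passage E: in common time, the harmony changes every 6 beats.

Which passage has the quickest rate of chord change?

Passage C

A: 5/2.5 = 2 chords/bar.
B: 4/4 = 1 chord/bar.
C: 5/1 = 5 chords/bar.
D: 5/2 = 2.5 chords/bar.
E: 4/6 = 2/3 chords/bar.
Fastest is C at 5 chords/bar.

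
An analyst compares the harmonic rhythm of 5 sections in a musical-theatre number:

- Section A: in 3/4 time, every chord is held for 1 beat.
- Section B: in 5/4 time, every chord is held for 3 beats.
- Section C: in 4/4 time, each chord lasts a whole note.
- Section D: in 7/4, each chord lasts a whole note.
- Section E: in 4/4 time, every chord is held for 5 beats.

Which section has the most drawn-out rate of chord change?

Section E

A: 3/1 = 3 chords/bar.
B: 5/3 = 5/3 chords/bar.
C: 4/4 = 1 chord/bar.
D: 7/4 = 1.75 chords/bar.
E: 4/5 = 0.8 chords/bar.
Slowest is E at 0.8 chords/bar.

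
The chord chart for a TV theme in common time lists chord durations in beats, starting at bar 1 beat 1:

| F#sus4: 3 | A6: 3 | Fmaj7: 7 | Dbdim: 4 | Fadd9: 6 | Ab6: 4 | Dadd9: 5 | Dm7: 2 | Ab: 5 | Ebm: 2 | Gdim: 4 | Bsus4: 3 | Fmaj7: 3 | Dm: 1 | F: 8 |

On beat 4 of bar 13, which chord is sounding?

Beat 4 of bar 13 is beat (13−1)×4 + 4 = 52 overall.
Running totals: F#sus4 ends at 3, A6 ends at 6, Fmaj7 ends at 13, Dbdim ends at 17, Fadd9 ends at 23, Ab6 ends at 27, Dadd9 ends at 32, Dm7 ends at 34, Ab ends at 39, Ebm ends at 41, Gdim ends at 45, Bsus4 ends at 48, Fmaj7 ends at 51, Dm ends at 52.
Beat 52 falls within Dm.

Dm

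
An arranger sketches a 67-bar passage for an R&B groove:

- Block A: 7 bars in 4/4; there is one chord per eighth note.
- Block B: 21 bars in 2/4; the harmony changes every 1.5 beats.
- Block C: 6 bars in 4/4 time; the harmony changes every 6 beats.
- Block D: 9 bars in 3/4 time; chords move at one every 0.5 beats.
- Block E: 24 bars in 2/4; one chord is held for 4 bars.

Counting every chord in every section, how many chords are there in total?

A: 7 bars × 4 beats = 28 beats; 0.5 beats/chord → 56 chords.
B: 21 bars × 2 beats = 42 beats; 1.5 beats/chord → 28 chords.
C: 6 bars × 4 beats = 24 beats; 6 beats/chord → 4 chords.
D: 9 bars × 3 beats = 27 beats; 0.5 beats/chord → 54 chords.
E: 24 bars × 2 beats = 48 beats; 8 beats/chord → 6 chords.
Total: 56 + 28 + 4 + 54 + 6 = 148.

148 chords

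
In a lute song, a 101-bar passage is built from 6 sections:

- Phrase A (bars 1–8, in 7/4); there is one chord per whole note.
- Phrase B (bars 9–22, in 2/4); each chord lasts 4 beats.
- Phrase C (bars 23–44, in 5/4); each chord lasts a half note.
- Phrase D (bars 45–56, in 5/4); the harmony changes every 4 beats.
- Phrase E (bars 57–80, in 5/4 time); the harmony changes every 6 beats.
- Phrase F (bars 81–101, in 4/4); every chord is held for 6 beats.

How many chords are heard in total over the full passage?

125 chords

A has 56 beats and chords last 4 each, so 14 chords.
B has 28 beats and chords last 4 each, so 7 chords.
C has 110 beats and chords last 2 each, so 55 chords.
D has 60 beats and chords last 4 each, so 15 chords.
E has 120 beats and chords last 6 each, so 20 chords.
F has 84 beats and chords last 6 each, so 14 chords.
Total: 14 + 7 + 55 + 15 + 20 + 14 = 125.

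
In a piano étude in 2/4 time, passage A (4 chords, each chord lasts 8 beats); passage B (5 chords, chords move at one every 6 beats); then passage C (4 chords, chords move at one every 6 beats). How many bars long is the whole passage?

43 bars

A: 4 × 8 = 32 beats = 16 bars.
B: 5 × 6 = 30 beats = 15 bars.
C: 4 × 6 = 24 beats = 12 bars.
Total: 16 + 15 + 12 = 43 bars.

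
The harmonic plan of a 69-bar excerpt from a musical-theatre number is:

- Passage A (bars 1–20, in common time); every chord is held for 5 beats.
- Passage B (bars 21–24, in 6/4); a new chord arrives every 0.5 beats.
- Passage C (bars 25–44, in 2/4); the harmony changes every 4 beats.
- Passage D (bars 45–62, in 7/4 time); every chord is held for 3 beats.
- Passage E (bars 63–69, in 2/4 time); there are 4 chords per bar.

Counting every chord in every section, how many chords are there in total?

A has 80 beats and chords last 5 each, so 16 chords.
B has 24 beats and chords last 0.5 each, so 48 chords.
C has 40 beats and chords last 4 each, so 10 chords.
D has 126 beats and chords last 3 each, so 42 chords.
E has 14 beats and chords last 0.5 each, so 28 chords.
Total: 16 + 48 + 10 + 42 + 28 = 144.

144 chords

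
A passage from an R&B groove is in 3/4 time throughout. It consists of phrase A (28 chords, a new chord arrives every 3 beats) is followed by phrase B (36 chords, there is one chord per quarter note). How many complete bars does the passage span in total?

A: 28 × 3 = 84 beats = 28 bars.
B: 36 × 1 = 36 beats = 12 bars.
Total: 28 + 12 = 40 bars.

40 bars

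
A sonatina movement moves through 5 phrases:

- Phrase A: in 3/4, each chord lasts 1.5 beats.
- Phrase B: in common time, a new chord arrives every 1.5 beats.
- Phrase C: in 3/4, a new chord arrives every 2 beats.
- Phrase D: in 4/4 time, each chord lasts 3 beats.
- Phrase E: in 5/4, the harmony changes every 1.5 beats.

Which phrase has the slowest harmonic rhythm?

Phrase D

A: each chord is 1.5 beats in 3/4, so 2 per bar.
B: each chord is 1.5 beats in 4/4, so 8/3 per bar.
C: each chord is 2 beats in 3/4, so 1.5 per bar.
D: each chord is 3 beats in 4/4, so 4/3 per bar.
E: each chord is 1.5 beats in 5/4, so 10/3 per bar.
Slowest is D at 4/3 chords/bar.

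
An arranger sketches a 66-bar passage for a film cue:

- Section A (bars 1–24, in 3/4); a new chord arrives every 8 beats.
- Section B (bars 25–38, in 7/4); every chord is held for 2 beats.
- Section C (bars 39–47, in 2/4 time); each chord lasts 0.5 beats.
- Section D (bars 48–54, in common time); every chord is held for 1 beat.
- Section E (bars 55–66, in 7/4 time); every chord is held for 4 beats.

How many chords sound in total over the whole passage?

143 chords

A: 24 bars × 3 beats = 72 beats; 8 beats/chord → 9 chords.
B: 14 bars × 7 beats = 98 beats; 2 beats/chord → 49 chords.
C: 9 bars × 2 beats = 18 beats; 0.5 beats/chord → 36 chords.
D: 7 bars × 4 beats = 28 beats; 1 beat/chord → 28 chords.
E: 12 bars × 7 beats = 84 beats; 4 beats/chord → 21 chords.
Total: 9 + 49 + 36 + 28 + 21 = 143.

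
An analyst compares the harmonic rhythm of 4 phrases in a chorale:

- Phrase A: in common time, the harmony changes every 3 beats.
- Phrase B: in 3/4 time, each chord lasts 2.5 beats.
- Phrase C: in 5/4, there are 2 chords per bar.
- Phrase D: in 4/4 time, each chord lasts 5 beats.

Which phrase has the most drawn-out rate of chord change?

A: 4 beats/bar ÷ 3 beats/chord = 4/3 chords/bar.
B: 3 beats/bar ÷ 2.5 beats/chord = 1.2 chords/bar.
C: 5 beats/bar ÷ 2.5 beats/chord = 2 chords/bar.
D: 4 beats/bar ÷ 5 beats/chord = 0.8 chords/bar.
Slowest is D at 0.8 chords/bar.

Phrase D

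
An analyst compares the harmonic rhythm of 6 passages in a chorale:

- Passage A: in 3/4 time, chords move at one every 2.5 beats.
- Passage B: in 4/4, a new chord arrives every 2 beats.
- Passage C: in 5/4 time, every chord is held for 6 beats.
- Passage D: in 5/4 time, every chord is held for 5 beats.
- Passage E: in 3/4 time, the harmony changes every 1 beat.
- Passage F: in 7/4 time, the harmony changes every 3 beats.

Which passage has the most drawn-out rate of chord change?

Passage C

A: 3 beats/bar ÷ 2.5 beats/chord = 1.2 chords/bar.
B: 4 beats/bar ÷ 2 beats/chord = 2 chords/bar.
C: 5 beats/bar ÷ 6 beats/chord = 5/6 chords/bar.
D: 5 beats/bar ÷ 5 beats/chord = 1 chord/bar.
E: 3 beats/bar ÷ 1 beat/chord = 3 chords/bar.
F: 7 beats/bar ÷ 3 beats/chord = 7/3 chords/bar.
Slowest is C at 5/6 chords/bar.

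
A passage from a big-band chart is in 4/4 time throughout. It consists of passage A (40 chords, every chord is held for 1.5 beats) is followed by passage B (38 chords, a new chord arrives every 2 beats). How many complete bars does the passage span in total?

A: 40 × 1.5 = 60 beats = 15 bars.
B: 38 × 2 = 76 beats = 19 bars.
Total: 15 + 19 = 34 bars.

34 bars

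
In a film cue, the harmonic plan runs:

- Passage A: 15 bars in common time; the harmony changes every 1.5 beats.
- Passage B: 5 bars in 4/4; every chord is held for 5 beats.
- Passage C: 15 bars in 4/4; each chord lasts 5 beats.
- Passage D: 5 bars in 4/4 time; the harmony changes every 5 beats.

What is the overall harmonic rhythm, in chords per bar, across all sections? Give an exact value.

A: 15 × 4 = 60 beats ÷ 1.5 = 40 chords.
B: 5 × 4 = 20 beats ÷ 5 = 4 chords.
C: 15 × 4 = 60 beats ÷ 5 = 12 chords.
D: 5 × 4 = 20 beats ÷ 5 = 4 chords.
Overall: 60 chords over 40 bars → 60/40 = 1.5 chords per bar.

1.5 chords per bar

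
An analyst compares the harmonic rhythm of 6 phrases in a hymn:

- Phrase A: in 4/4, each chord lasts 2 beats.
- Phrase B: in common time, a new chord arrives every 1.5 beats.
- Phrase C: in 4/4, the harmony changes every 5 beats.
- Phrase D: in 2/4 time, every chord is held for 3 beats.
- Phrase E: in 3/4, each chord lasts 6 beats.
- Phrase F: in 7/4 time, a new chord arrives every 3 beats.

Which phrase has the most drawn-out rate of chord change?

Phrase E

A: each chord is 2 beats in 4/4, so 2 per bar.
B: each chord is 1.5 beats in 4/4, so 8/3 per bar.
C: each chord is 5 beats in 4/4, so 0.8 per bar.
D: each chord is 3 beats in 2/4, so 2/3 per bar.
E: each chord is 6 beats in 3/4, so 0.5 per bar.
F: each chord is 3 beats in 7/4, so 7/3 per bar.
Slowest is E at 0.5 chords/bar.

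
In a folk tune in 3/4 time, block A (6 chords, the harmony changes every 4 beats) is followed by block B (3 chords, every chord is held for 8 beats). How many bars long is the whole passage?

16 bars

A: 6 × 4 = 24 beats = 8 bars.
B: 3 × 8 = 24 beats = 8 bars.
Total: 8 + 8 = 16 bars.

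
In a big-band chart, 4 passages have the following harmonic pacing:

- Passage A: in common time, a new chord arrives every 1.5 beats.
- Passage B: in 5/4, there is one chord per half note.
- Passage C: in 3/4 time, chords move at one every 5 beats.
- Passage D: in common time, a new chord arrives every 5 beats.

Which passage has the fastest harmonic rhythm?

A: 4 beats/bar ÷ 1.5 beats/chord = 8/3 chords/bar.
B: 5 beats/bar ÷ 2 beats/chord = 2.5 chords/bar.
C: 3 beats/bar ÷ 5 beats/chord = 0.6 chords/bar.
D: 4 beats/bar ÷ 5 beats/chord = 0.8 chords/bar.
Fastest is A at 8/3 chords/bar.

Passage A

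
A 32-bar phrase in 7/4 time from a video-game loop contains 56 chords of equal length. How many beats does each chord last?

32 bars × 7 beats/bar = 224 beats total.
224 beats ÷ 56 chords = 4 beats per chord.
(That is a whole note.)

4 beats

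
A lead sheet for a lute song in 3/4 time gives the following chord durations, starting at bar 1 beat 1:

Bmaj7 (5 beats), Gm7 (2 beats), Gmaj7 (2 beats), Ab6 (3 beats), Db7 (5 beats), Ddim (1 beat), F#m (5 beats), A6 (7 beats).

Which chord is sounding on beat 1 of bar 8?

Beat 1 of bar 8 is beat (8−1)×3 + 1 = 22 overall.
Running totals: Bmaj7 ends at 5, Gm7 ends at 7, Gmaj7 ends at 9, Ab6 ends at 12, Db7 ends at 17, Ddim ends at 18, F#m ends at 23.
Beat 22 falls within F#m.

F#m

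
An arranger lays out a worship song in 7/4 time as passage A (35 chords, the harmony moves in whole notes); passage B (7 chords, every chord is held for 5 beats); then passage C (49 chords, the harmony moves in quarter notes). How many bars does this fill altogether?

A: 35 × 4 = 140 beats = 20 bars.
B: 7 × 5 = 35 beats = 5 bars.
C: 49 × 1 = 49 beats = 7 bars.
Total: 20 + 5 + 7 = 32 bars.

32 bars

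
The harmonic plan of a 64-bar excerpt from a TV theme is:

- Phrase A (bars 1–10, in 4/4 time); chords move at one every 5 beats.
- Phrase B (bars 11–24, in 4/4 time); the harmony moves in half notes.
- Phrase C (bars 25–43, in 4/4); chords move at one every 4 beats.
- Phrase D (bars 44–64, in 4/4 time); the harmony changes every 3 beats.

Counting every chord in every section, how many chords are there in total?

A: 10 bars × 4 beats = 40 beats; 5 beats/chord → 8 chords.
B: 14 bars × 4 beats = 56 beats; 2 beats/chord → 28 chords.
C: 19 bars × 4 beats = 76 beats; 4 beats/chord → 19 chords.
D: 21 bars × 4 beats = 84 beats; 3 beats/chord → 28 chords.
Total: 8 + 28 + 19 + 28 = 83.

83 chords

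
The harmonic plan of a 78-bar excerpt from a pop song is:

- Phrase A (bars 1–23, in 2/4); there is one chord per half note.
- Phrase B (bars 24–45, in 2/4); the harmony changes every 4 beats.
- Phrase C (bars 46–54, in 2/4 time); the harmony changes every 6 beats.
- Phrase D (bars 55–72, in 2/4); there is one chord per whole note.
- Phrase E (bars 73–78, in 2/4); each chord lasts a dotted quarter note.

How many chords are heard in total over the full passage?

54 chords

A: 23 bars × 2 beats = 46 beats; 2 beats/chord → 23 chords.
B: 22 bars × 2 beats = 44 beats; 4 beats/chord → 11 chords.
C: 9 bars × 2 beats = 18 beats; 6 beats/chord → 3 chords.
D: 18 bars × 2 beats = 36 beats; 4 beats/chord → 9 chords.
E: 6 bars × 2 beats = 12 beats; 1.5 beats/chord → 8 chords.
Total: 23 + 11 + 3 + 9 + 8 = 54.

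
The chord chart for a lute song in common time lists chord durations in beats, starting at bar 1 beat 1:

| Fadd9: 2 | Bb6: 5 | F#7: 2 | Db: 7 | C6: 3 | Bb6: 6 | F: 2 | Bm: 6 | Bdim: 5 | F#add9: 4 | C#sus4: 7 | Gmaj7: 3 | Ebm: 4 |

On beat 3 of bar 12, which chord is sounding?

C#sus4

Beat 3 of bar 12 is beat (12−1)×4 + 3 = 47 overall.
Running totals: Fadd9 ends at 2, Bb6 ends at 7, F#7 ends at 9, Db ends at 16, C6 ends at 19, Bb6 ends at 25, F ends at 27, Bm ends at 33, Bdim ends at 38, F#add9 ends at 42, C#sus4 ends at 49.
Beat 47 falls within C#sus4.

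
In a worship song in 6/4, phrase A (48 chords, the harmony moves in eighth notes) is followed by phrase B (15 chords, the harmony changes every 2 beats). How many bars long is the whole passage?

A: 48 × 0.5 = 24 beats = 4 bars.
B: 15 × 2 = 30 beats = 5 bars.
Total: 4 + 5 = 9 bars.

9 bars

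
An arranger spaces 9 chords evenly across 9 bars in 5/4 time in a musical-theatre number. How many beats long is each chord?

9 bars × 5 beats/bar = 45 beats total.
45 beats ÷ 9 chords = 5 beats per chord.

5 beats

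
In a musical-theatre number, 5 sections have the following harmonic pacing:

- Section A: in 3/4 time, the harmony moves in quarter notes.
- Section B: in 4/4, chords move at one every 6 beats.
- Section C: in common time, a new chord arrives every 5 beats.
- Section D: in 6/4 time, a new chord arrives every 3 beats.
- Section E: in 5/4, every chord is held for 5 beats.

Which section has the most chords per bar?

Section A

A: each chord is 1 beat in 3/4, so 3 per bar.
B: each chord is 6 beats in 4/4, so 2/3 per bar.
C: each chord is 5 beats in 4/4, so 0.8 per bar.
D: each chord is 3 beats in 6/4, so 2 per bar.
E: each chord is 5 beats in 5/4, so 1 per bar.
Fastest is A at 3 chords/bar.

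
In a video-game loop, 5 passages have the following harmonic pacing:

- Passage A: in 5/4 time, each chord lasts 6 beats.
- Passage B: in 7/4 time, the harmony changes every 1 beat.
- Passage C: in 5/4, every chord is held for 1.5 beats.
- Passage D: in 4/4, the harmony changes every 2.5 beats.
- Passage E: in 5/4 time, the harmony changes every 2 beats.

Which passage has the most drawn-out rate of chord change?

A: 5 beats/bar ÷ 6 beats/chord = 5/6 chords/bar.
B: 7 beats/bar ÷ 1 beat/chord = 7 chords/bar.
C: 5 beats/bar ÷ 1.5 beats/chord = 10/3 chords/bar.
D: 4 beats/bar ÷ 2.5 beats/chord = 1.6 chords/bar.
E: 5 beats/bar ÷ 2 beats/chord = 2.5 chords/bar.
Slowest is A at 5/6 chords/bar.

Passage A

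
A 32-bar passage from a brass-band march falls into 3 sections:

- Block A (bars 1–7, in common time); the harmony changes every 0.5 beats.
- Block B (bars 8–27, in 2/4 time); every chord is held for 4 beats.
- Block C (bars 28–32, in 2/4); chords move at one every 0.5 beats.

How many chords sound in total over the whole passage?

A: 7 bars × 4 beats = 28 beats; 0.5 beats/chord → 56 chords.
B: 20 bars × 2 beats = 40 beats; 4 beats/chord → 10 chords.
C: 5 bars × 2 beats = 10 beats; 0.5 beats/chord → 20 chords.
Total: 56 + 10 + 20 = 86.

86 chords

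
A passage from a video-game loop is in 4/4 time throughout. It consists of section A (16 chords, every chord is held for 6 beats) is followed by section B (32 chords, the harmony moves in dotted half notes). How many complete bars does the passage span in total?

48 bars

A: 16 × 6 = 96 beats = 24 bars.
B: 32 × 3 = 96 beats = 24 bars.
Total: 24 + 24 = 48 bars.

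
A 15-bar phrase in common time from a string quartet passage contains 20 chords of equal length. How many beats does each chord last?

3 beats

15 bars × 4 beats/bar = 60 beats total.
60 beats ÷ 20 chords = 3 beats per chord.
(That is a dotted half note.)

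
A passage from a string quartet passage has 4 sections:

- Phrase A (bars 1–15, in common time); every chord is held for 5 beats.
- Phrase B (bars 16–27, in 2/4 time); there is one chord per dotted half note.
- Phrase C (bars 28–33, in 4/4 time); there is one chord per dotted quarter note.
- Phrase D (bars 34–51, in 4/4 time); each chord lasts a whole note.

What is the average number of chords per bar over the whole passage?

18/17 chords per bar

A: 15 bars of 4 beats is 60 beats; at 5 beats each that's 12 chords.
B: 12 bars of 2 beats is 24 beats; at 3 beats each that's 8 chords.
C: 6 bars of 4 beats is 24 beats; at 1.5 beats each that's 16 chords.
D: 18 bars of 4 beats is 72 beats; at 4 beats each that's 18 chords.
Overall: 54 chords over 51 bars → 54/51 = 18/17 chords per bar.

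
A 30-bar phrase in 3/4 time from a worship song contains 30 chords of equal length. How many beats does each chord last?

3 beats

30 bars × 3 beats/bar = 90 beats total.
90 beats ÷ 30 chords = 3 beats per chord.
(That is a dotted half note.)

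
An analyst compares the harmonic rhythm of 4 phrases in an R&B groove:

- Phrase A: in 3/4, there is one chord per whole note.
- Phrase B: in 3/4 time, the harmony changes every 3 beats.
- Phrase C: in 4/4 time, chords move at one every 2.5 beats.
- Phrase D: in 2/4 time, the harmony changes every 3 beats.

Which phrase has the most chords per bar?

A: 3/4 = 0.75 chords/bar.
B: 3/3 = 1 chord/bar.
C: 4/2.5 = 1.6 chords/bar.
D: 2/3 = 2/3 chords/bar.
Fastest is C at 1.6 chords/bar.

Phrase C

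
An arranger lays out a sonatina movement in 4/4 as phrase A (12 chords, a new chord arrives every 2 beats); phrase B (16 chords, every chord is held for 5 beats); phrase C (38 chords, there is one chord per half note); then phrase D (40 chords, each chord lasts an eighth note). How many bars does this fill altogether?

A: 12 × 2 = 24 beats = 6 bars.
B: 16 × 5 = 80 beats = 20 bars.
C: 38 × 2 = 76 beats = 19 bars.
D: 40 × 0.5 = 20 beats = 5 bars.
Total: 6 + 20 + 19 + 5 = 50 bars.

50 bars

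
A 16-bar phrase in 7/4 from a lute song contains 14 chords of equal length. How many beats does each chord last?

8 beats

16 bars × 7 beats/bar = 112 beats total.
112 beats ÷ 14 chords = 8 beats per chord.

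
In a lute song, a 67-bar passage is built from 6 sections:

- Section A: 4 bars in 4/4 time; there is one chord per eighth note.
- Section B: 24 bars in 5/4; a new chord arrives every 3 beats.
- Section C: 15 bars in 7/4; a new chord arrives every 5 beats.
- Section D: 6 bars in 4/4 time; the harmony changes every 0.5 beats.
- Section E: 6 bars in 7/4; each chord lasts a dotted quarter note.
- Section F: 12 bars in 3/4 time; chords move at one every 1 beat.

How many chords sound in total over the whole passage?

205 chords

A: 4 bars × 4 beats = 16 beats; 0.5 beats/chord → 32 chords.
B: 24 bars × 5 beats = 120 beats; 3 beats/chord → 40 chords.
C: 15 bars × 7 beats = 105 beats; 5 beats/chord → 21 chords.
D: 6 bars × 4 beats = 24 beats; 0.5 beats/chord → 48 chords.
E: 6 bars × 7 beats = 42 beats; 1.5 beats/chord → 28 chords.
F: 12 bars × 3 beats = 36 beats; 1 beat/chord → 36 chords.
Total: 32 + 40 + 21 + 48 + 28 + 36 = 205.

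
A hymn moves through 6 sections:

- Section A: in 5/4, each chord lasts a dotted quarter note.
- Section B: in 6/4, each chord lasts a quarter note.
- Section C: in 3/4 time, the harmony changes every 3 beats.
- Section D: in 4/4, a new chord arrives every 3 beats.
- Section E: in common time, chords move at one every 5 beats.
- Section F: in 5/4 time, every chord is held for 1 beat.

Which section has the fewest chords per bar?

Section E

A: each chord is 1.5 beats in 5/4, so 10/3 per bar.
B: each chord is 1 beat in 6/4, so 6 per bar.
C: each chord is 3 beats in 3/4, so 1 per bar.
D: each chord is 3 beats in 4/4, so 4/3 per bar.
E: each chord is 5 beats in 4/4, so 0.8 per bar.
F: each chord is 1 beat in 5/4, so 5 per bar.
Slowest is E at 0.8 chords/bar.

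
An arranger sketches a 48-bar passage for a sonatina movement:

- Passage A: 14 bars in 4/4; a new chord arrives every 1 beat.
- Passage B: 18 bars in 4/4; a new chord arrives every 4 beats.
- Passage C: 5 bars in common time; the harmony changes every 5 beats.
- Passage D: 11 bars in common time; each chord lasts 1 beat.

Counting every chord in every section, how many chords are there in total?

A: 14 bars × 4 beats = 56 beats; 1 beat/chord → 56 chords.
B: 18 bars × 4 beats = 72 beats; 4 beats/chord → 18 chords.
C: 5 bars × 4 beats = 20 beats; 5 beats/chord → 4 chords.
D: 11 bars × 4 beats = 44 beats; 1 beat/chord → 44 chords.
Total: 56 + 18 + 4 + 44 = 122.

122 chords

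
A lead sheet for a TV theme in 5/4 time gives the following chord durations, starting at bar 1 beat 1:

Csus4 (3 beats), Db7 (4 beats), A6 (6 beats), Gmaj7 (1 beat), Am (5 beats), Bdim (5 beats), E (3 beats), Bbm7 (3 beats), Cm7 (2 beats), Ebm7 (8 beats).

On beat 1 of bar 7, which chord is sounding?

Beat 1 of bar 7 is beat (7−1)×5 + 1 = 31 overall.
Running totals: Csus4 ends at 3, Db7 ends at 7, A6 ends at 13, Gmaj7 ends at 14, Am ends at 19, Bdim ends at 24, E ends at 27, Bbm7 ends at 30, Cm7 ends at 32.
Beat 31 falls within Cm7.

Cm7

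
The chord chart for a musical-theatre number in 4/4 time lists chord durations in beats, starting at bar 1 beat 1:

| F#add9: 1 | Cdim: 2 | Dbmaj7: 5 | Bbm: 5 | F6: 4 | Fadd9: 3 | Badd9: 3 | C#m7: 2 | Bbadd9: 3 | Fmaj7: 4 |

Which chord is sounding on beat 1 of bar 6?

Beat 1 of bar 6 is beat (6−1)×4 + 1 = 21 overall.
Running totals: F#add9 ends at 1, Cdim ends at 3, Dbmaj7 ends at 8, Bbm ends at 13, F6 ends at 17, Fadd9 ends at 20, Badd9 ends at 23.
Beat 21 falls within Badd9.

Badd9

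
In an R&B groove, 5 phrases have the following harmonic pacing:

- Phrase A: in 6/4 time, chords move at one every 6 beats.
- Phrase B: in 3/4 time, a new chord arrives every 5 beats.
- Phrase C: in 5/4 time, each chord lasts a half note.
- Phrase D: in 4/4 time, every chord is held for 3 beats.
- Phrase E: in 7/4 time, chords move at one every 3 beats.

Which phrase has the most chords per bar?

A: 6/6 = 1 chord/bar.
B: 3/5 = 0.6 chords/bar.
C: 5/2 = 2.5 chords/bar.
D: 4/3 = 4/3 chords/bar.
E: 7/3 = 7/3 chords/bar.
Fastest is C at 2.5 chords/bar.

Phrase C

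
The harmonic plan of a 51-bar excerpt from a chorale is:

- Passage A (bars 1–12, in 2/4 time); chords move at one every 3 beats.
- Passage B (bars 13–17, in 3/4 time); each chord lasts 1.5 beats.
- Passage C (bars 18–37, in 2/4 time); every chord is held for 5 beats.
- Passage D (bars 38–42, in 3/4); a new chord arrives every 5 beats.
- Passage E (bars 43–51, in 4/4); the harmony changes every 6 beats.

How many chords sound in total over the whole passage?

A: 12 bars × 2 beats = 24 beats; 3 beats/chord → 8 chords.
B: 5 bars × 3 beats = 15 beats; 1.5 beats/chord → 10 chords.
C: 20 bars × 2 beats = 40 beats; 5 beats/chord → 8 chords.
D: 5 bars × 3 beats = 15 beats; 5 beats/chord → 3 chords.
E: 9 bars × 4 beats = 36 beats; 6 beats/chord → 6 chords.
Total: 8 + 10 + 8 + 3 + 6 = 35.

35 chords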